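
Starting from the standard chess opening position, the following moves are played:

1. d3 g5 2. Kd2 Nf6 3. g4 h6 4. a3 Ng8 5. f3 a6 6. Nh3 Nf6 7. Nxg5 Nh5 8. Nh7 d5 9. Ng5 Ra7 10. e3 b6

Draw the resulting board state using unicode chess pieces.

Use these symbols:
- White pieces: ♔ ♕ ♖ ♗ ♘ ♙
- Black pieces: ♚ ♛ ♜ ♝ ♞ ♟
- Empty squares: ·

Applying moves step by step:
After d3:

♜ ♞ ♝ ♛ ♚ ♝ ♞ ♜
♟ ♟ ♟ ♟ ♟ ♟ ♟ ♟
· · · · · · · ·
· · · · · · · ·
· · · · · · · ·
· · · ♙ · · · ·
♙ ♙ ♙ · ♙ ♙ ♙ ♙
♖ ♘ ♗ ♕ ♔ ♗ ♘ ♖


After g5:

♜ ♞ ♝ ♛ ♚ ♝ ♞ ♜
♟ ♟ ♟ ♟ ♟ ♟ · ♟
· · · · · · · ·
· · · · · · ♟ ·
· · · · · · · ·
· · · ♙ · · · ·
♙ ♙ ♙ · ♙ ♙ ♙ ♙
♖ ♘ ♗ ♕ ♔ ♗ ♘ ♖


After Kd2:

♜ ♞ ♝ ♛ ♚ ♝ ♞ ♜
♟ ♟ ♟ ♟ ♟ ♟ · ♟
· · · · · · · ·
· · · · · · ♟ ·
· · · · · · · ·
· · · ♙ · · · ·
♙ ♙ ♙ ♔ ♙ ♙ ♙ ♙
♖ ♘ ♗ ♕ · ♗ ♘ ♖


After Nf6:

♜ ♞ ♝ ♛ ♚ ♝ · ♜
♟ ♟ ♟ ♟ ♟ ♟ · ♟
· · · · · ♞ · ·
· · · · · · ♟ ·
· · · · · · · ·
· · · ♙ · · · ·
♙ ♙ ♙ ♔ ♙ ♙ ♙ ♙
♖ ♘ ♗ ♕ · ♗ ♘ ♖


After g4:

♜ ♞ ♝ ♛ ♚ ♝ · ♜
♟ ♟ ♟ ♟ ♟ ♟ · ♟
· · · · · ♞ · ·
· · · · · · ♟ ·
· · · · · · ♙ ·
· · · ♙ · · · ·
♙ ♙ ♙ ♔ ♙ ♙ · ♙
♖ ♘ ♗ ♕ · ♗ ♘ ♖


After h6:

♜ ♞ ♝ ♛ ♚ ♝ · ♜
♟ ♟ ♟ ♟ ♟ ♟ · ·
· · · · · ♞ · ♟
· · · · · · ♟ ·
· · · · · · ♙ ·
· · · ♙ · · · ·
♙ ♙ ♙ ♔ ♙ ♙ · ♙
♖ ♘ ♗ ♕ · ♗ ♘ ♖


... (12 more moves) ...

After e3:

· ♞ ♝ ♛ ♚ ♝ · ♜
♜ ♟ ♟ · ♟ ♟ · ·
♟ · · · · · · ♟
· · · ♟ · · ♘ ♞
· · · · · · ♙ ·
♙ · · ♙ ♙ ♙ · ·
· ♙ ♙ ♔ · · · ♙
♖ ♘ ♗ ♕ · ♗ · ♖


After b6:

· ♞ ♝ ♛ ♚ ♝ · ♜
♜ · ♟ · ♟ ♟ · ·
♟ ♟ · · · · · ♟
· · · ♟ · · ♘ ♞
· · · · · · ♙ ·
♙ · · ♙ ♙ ♙ · ·
· ♙ ♙ ♔ · · · ♙
♖ ♘ ♗ ♕ · ♗ · ♖



  a b c d e f g h
  ─────────────────
8│· ♞ ♝ ♛ ♚ ♝ · ♜│8
7│♜ · ♟ · ♟ ♟ · ·│7
6│♟ ♟ · · · · · ♟│6
5│· · · ♟ · · ♘ ♞│5
4│· · · · · · ♙ ·│4
3│♙ · · ♙ ♙ ♙ · ·│3
2│· ♙ ♙ ♔ · · · ♙│2
1│♖ ♘ ♗ ♕ · ♗ · ♖│1
  ─────────────────
  a b c d e f g h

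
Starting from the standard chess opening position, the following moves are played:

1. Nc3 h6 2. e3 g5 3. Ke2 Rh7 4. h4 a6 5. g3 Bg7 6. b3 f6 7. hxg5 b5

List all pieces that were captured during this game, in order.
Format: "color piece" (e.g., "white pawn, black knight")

Tracking captures:
  hxg5: captured black pawn

black pawn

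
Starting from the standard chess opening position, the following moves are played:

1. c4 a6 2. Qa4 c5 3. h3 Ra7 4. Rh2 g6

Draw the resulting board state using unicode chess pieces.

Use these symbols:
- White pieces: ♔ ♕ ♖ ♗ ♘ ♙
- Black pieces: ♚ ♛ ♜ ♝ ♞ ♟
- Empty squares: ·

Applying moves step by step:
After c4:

♜ ♞ ♝ ♛ ♚ ♝ ♞ ♜
♟ ♟ ♟ ♟ ♟ ♟ ♟ ♟
· · · · · · · ·
· · · · · · · ·
· · ♙ · · · · ·
· · · · · · · ·
♙ ♙ · ♙ ♙ ♙ ♙ ♙
♖ ♘ ♗ ♕ ♔ ♗ ♘ ♖


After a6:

♜ ♞ ♝ ♛ ♚ ♝ ♞ ♜
· ♟ ♟ ♟ ♟ ♟ ♟ ♟
♟ · · · · · · ·
· · · · · · · ·
· · ♙ · · · · ·
· · · · · · · ·
♙ ♙ · ♙ ♙ ♙ ♙ ♙
♖ ♘ ♗ ♕ ♔ ♗ ♘ ♖


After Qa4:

♜ ♞ ♝ ♛ ♚ ♝ ♞ ♜
· ♟ ♟ ♟ ♟ ♟ ♟ ♟
♟ · · · · · · ·
· · · · · · · ·
♕ · ♙ · · · · ·
· · · · · · · ·
♙ ♙ · ♙ ♙ ♙ ♙ ♙
♖ ♘ ♗ · ♔ ♗ ♘ ♖


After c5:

♜ ♞ ♝ ♛ ♚ ♝ ♞ ♜
· ♟ · ♟ ♟ ♟ ♟ ♟
♟ · · · · · · ·
· · ♟ · · · · ·
♕ · ♙ · · · · ·
· · · · · · · ·
♙ ♙ · ♙ ♙ ♙ ♙ ♙
♖ ♘ ♗ · ♔ ♗ ♘ ♖


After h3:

♜ ♞ ♝ ♛ ♚ ♝ ♞ ♜
· ♟ · ♟ ♟ ♟ ♟ ♟
♟ · · · · · · ·
· · ♟ · · · · ·
♕ · ♙ · · · · ·
· · · · · · · ♙
♙ ♙ · ♙ ♙ ♙ ♙ ·
♖ ♘ ♗ · ♔ ♗ ♘ ♖


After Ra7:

· ♞ ♝ ♛ ♚ ♝ ♞ ♜
♜ ♟ · ♟ ♟ ♟ ♟ ♟
♟ · · · · · · ·
· · ♟ · · · · ·
♕ · ♙ · · · · ·
· · · · · · · ♙
♙ ♙ · ♙ ♙ ♙ ♙ ·
♖ ♘ ♗ · ♔ ♗ ♘ ♖


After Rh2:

· ♞ ♝ ♛ ♚ ♝ ♞ ♜
♜ ♟ · ♟ ♟ ♟ ♟ ♟
♟ · · · · · · ·
· · ♟ · · · · ·
♕ · ♙ · · · · ·
· · · · · · · ♙
♙ ♙ · ♙ ♙ ♙ ♙ ♖
♖ ♘ ♗ · ♔ ♗ ♘ ·


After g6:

· ♞ ♝ ♛ ♚ ♝ ♞ ♜
♜ ♟ · ♟ ♟ ♟ · ♟
♟ · · · · · ♟ ·
· · ♟ · · · · ·
♕ · ♙ · · · · ·
· · · · · · · ♙
♙ ♙ · ♙ ♙ ♙ ♙ ♖
♖ ♘ ♗ · ♔ ♗ ♘ ·



  a b c d e f g h
  ─────────────────
8│· ♞ ♝ ♛ ♚ ♝ ♞ ♜│8
7│♜ ♟ · ♟ ♟ ♟ · ♟│7
6│♟ · · · · · ♟ ·│6
5│· · ♟ · · · · ·│5
4│♕ · ♙ · · · · ·│4
3│· · · · · · · ♙│3
2│♙ ♙ · ♙ ♙ ♙ ♙ ♖│2
1│♖ ♘ ♗ · ♔ ♗ ♘ ·│1
  ─────────────────
  a b c d e f g h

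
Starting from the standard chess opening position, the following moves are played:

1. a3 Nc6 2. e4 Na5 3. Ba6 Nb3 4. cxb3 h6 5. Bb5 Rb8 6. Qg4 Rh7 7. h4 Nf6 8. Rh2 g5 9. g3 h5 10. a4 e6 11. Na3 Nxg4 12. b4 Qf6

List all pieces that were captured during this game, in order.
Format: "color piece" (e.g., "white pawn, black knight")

Tracking captures:
  cxb3: captured black knight
  Nxg4: captured white queen

black knight, white queen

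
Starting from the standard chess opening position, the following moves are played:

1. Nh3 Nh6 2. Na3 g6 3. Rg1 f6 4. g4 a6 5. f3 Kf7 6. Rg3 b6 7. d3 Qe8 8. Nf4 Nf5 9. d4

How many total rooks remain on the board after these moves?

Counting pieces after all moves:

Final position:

  a b c d e f g h
  ─────────────────
8│♜ ♞ ♝ · ♛ ♝ · ♜│8
7│· · ♟ ♟ ♟ ♚ · ♟│7
6│♟ ♟ · · · ♟ ♟ ·│6
5│· · · · · ♞ · ·│5
4│· · · ♙ · ♘ ♙ ·│4
3│♘ · · · · ♙ ♖ ·│3
2│♙ ♙ ♙ · ♙ · · ♙│2
1│♖ · ♗ ♕ ♔ ♗ · ·│1
  ─────────────────
  a b c d e f g h


4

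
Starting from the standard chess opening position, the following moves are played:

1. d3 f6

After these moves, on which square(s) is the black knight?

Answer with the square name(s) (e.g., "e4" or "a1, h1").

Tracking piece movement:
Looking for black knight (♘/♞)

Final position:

  a b c d e f g h
  ─────────────────
8│♜ ♞ ♝ ♛ ♚ ♝ ♞ ♜│8
7│♟ ♟ ♟ ♟ ♟ · ♟ ♟│7
6│· · · · · ♟ · ·│6
5│· · · · · · · ·│5
4│· · · · · · · ·│4
3│· · · ♙ · · · ·│3
2│♙ ♙ ♙ · ♙ ♙ ♙ ♙│2
1│♖ ♘ ♗ ♕ ♔ ♗ ♘ ♖│1
  ─────────────────
  a b c d e f g h


b8, g8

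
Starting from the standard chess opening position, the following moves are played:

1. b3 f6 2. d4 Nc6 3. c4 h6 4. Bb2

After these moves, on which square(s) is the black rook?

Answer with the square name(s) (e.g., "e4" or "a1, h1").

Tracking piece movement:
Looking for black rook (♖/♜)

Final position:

  a b c d e f g h
  ─────────────────
8│♜ · ♝ ♛ ♚ ♝ ♞ ♜│8
7│♟ ♟ ♟ ♟ ♟ · ♟ ·│7
6│· · ♞ · · ♟ · ♟│6
5│· · · · · · · ·│5
4│· · ♙ ♙ · · · ·│4
3│· ♙ · · · · · ·│3
2│♙ ♗ · · ♙ ♙ ♙ ♙│2
1│♖ ♘ · ♕ ♔ ♗ ♘ ♖│1
  ─────────────────
  a b c d e f g h


a8, h8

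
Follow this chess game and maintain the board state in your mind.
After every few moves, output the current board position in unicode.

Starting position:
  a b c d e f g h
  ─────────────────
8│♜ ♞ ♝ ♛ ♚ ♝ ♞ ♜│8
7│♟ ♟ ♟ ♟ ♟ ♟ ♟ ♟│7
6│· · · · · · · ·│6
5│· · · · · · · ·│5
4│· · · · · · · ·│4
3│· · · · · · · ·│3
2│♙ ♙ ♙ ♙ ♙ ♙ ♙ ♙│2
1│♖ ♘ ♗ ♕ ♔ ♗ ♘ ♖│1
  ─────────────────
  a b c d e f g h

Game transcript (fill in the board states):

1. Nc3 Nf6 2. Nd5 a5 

  a b c d e f g h
  ─────────────────
8│♜ ♞ ♝ ♛ ♚ ♝ · ♜│8
7│· ♟ ♟ ♟ ♟ ♟ ♟ ♟│7
6│· · · · · ♞ · ·│6
5│♟ · · ♘ · · · ·│5
4│· · · · · · · ·│4
3│· · · · · · · ·│3
2│♙ ♙ ♙ ♙ ♙ ♙ ♙ ♙│2
1│♖ · ♗ ♕ ♔ ♗ ♘ ♖│1
  ─────────────────
  a b c d e f g h

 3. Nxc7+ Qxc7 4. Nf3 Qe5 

  a b c d e f g h
  ─────────────────
8│♜ ♞ ♝ · ♚ ♝ · ♜│8
7│· ♟ · ♟ ♟ ♟ ♟ ♟│7
6│· · · · · ♞ · ·│6
5│♟ · · · ♛ · · ·│5
4│· · · · · · · ·│4
3│· · · · · ♘ · ·│3
2│♙ ♙ ♙ ♙ ♙ ♙ ♙ ♙│2
1│♖ · ♗ ♕ ♔ ♗ · ♖│1
  ─────────────────
  a b c d e f g h

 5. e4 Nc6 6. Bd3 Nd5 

  a b c d e f g h
  ─────────────────
8│♜ · ♝ · ♚ ♝ · ♜│8
7│· ♟ · ♟ ♟ ♟ ♟ ♟│7
6│· · ♞ · · · · ·│6
5│♟ · · ♞ ♛ · · ·│5
4│· · · · ♙ · · ·│4
3│· · · ♗ · ♘ · ·│3
2│♙ ♙ ♙ ♙ · ♙ ♙ ♙│2
1│♖ · ♗ ♕ ♔ · · ♖│1
  ─────────────────
  a b c d e f g h

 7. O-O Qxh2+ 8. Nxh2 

  a b c d e f g h
  ─────────────────
8│♜ · ♝ · ♚ ♝ · ♜│8
7│· ♟ · ♟ ♟ ♟ ♟ ♟│7
6│· · ♞ · · · · ·│6
5│♟ · · ♞ · · · ·│5
4│· · · · ♙ · · ·│4
3│· · · ♗ · · · ·│3
2│♙ ♙ ♙ ♙ · ♙ ♙ ♘│2
1│♖ · ♗ ♕ · ♖ ♔ ·│1
  ─────────────────
  a b c d e f g h


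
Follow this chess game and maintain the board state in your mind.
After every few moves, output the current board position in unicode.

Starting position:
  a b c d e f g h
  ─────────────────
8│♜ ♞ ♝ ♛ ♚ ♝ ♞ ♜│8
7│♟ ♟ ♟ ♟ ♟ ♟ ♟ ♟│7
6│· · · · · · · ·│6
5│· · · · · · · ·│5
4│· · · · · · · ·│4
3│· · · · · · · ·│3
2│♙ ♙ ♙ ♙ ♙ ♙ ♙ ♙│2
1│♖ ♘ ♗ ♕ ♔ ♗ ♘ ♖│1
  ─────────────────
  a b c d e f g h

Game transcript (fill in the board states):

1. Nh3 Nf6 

  a b c d e f g h
  ─────────────────
8│♜ ♞ ♝ ♛ ♚ ♝ · ♜│8
7│♟ ♟ ♟ ♟ ♟ ♟ ♟ ♟│7
6│· · · · · ♞ · ·│6
5│· · · · · · · ·│5
4│· · · · · · · ·│4
3│· · · · · · · ♘│3
2│♙ ♙ ♙ ♙ ♙ ♙ ♙ ♙│2
1│♖ ♘ ♗ ♕ ♔ ♗ · ♖│1
  ─────────────────
  a b c d e f g h

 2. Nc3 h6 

  a b c d e f g h
  ─────────────────
8│♜ ♞ ♝ ♛ ♚ ♝ · ♜│8
7│♟ ♟ ♟ ♟ ♟ ♟ ♟ ·│7
6│· · · · · ♞ · ♟│6
5│· · · · · · · ·│5
4│· · · · · · · ·│4
3│· · ♘ · · · · ♘│3
2│♙ ♙ ♙ ♙ ♙ ♙ ♙ ♙│2
1│♖ · ♗ ♕ ♔ ♗ · ♖│1
  ─────────────────
  a b c d e f g h

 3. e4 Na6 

  a b c d e f g h
  ─────────────────
8│♜ · ♝ ♛ ♚ ♝ · ♜│8
7│♟ ♟ ♟ ♟ ♟ ♟ ♟ ·│7
6│♞ · · · · ♞ · ♟│6
5│· · · · · · · ·│5
4│· · · · ♙ · · ·│4
3│· · ♘ · · · · ♘│3
2│♙ ♙ ♙ ♙ · ♙ ♙ ♙│2
1│♖ · ♗ ♕ ♔ ♗ · ♖│1
  ─────────────────
  a b c d e f g h

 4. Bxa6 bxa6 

  a b c d e f g h
  ─────────────────
8│♜ · ♝ ♛ ♚ ♝ · ♜│8
7│♟ · ♟ ♟ ♟ ♟ ♟ ·│7
6│♟ · · · · ♞ · ♟│6
5│· · · · · · · ·│5
4│· · · · ♙ · · ·│4
3│· · ♘ · · · · ♘│3
2│♙ ♙ ♙ ♙ · ♙ ♙ ♙│2
1│♖ · ♗ ♕ ♔ · · ♖│1
  ─────────────────
  a b c d e f g h

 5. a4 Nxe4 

  a b c d e f g h
  ─────────────────
8│♜ · ♝ ♛ ♚ ♝ · ♜│8
7│♟ · ♟ ♟ ♟ ♟ ♟ ·│7
6│♟ · · · · · · ♟│6
5│· · · · · · · ·│5
4│♙ · · · ♞ · · ·│4
3│· · ♘ · · · · ♘│3
2│· ♙ ♙ ♙ · ♙ ♙ ♙│2
1│♖ · ♗ ♕ ♔ · · ♖│1
  ─────────────────
  a b c d e f g h



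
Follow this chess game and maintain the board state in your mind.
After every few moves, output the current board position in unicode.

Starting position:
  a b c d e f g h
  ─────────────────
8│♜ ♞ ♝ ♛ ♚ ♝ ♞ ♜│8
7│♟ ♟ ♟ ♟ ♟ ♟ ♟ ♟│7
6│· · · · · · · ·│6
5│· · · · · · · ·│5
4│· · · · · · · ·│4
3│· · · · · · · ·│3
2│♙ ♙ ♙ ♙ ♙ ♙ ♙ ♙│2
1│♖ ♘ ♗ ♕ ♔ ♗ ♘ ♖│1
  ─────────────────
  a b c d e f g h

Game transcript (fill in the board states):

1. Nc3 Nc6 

  a b c d e f g h
  ─────────────────
8│♜ · ♝ ♛ ♚ ♝ ♞ ♜│8
7│♟ ♟ ♟ ♟ ♟ ♟ ♟ ♟│7
6│· · ♞ · · · · ·│6
5│· · · · · · · ·│5
4│· · · · · · · ·│4
3│· · ♘ · · · · ·│3
2│♙ ♙ ♙ ♙ ♙ ♙ ♙ ♙│2
1│♖ · ♗ ♕ ♔ ♗ ♘ ♖│1
  ─────────────────
  a b c d e f g h

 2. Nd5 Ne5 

  a b c d e f g h
  ─────────────────
8│♜ · ♝ ♛ ♚ ♝ ♞ ♜│8
7│♟ ♟ ♟ ♟ ♟ ♟ ♟ ♟│7
6│· · · · · · · ·│6
5│· · · ♘ ♞ · · ·│5
4│· · · · · · · ·│4
3│· · · · · · · ·│3
2│♙ ♙ ♙ ♙ ♙ ♙ ♙ ♙│2
1│♖ · ♗ ♕ ♔ ♗ ♘ ♖│1
  ─────────────────
  a b c d e f g h

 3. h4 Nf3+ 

  a b c d e f g h
  ─────────────────
8│♜ · ♝ ♛ ♚ ♝ ♞ ♜│8
7│♟ ♟ ♟ ♟ ♟ ♟ ♟ ♟│7
6│· · · · · · · ·│6
5│· · · ♘ · · · ·│5
4│· · · · · · · ♙│4
3│· · · · · ♞ · ·│3
2│♙ ♙ ♙ ♙ ♙ ♙ ♙ ·│2
1│♖ · ♗ ♕ ♔ ♗ ♘ ♖│1
  ─────────────────
  a b c d e f g h

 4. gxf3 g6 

  a b c d e f g h
  ─────────────────
8│♜ · ♝ ♛ ♚ ♝ ♞ ♜│8
7│♟ ♟ ♟ ♟ ♟ ♟ · ♟│7
6│· · · · · · ♟ ·│6
5│· · · ♘ · · · ·│5
4│· · · · · · · ♙│4
3│· · · · · ♙ · ·│3
2│♙ ♙ ♙ ♙ ♙ ♙ · ·│2
1│♖ · ♗ ♕ ♔ ♗ ♘ ♖│1
  ─────────────────
  a b c d e f g h



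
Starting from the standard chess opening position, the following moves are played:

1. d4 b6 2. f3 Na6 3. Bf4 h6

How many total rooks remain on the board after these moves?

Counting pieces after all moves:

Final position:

  a b c d e f g h
  ─────────────────
8│♜ · ♝ ♛ ♚ ♝ ♞ ♜│8
7│♟ · ♟ ♟ ♟ ♟ ♟ ·│7
6│♞ ♟ · · · · · ♟│6
5│· · · · · · · ·│5
4│· · · ♙ · ♗ · ·│4
3│· · · · · ♙ · ·│3
2│♙ ♙ ♙ · ♙ · ♙ ♙│2
1│♖ ♘ · ♕ ♔ ♗ ♘ ♖│1
  ─────────────────
  a b c d e f g h


4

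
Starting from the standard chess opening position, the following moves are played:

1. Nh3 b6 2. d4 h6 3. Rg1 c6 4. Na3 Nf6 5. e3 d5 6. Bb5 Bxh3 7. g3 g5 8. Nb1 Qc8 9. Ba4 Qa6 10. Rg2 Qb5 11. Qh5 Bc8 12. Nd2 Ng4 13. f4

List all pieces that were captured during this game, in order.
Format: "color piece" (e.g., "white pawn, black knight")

Tracking captures:
  Bxh3: captured white knight

white knight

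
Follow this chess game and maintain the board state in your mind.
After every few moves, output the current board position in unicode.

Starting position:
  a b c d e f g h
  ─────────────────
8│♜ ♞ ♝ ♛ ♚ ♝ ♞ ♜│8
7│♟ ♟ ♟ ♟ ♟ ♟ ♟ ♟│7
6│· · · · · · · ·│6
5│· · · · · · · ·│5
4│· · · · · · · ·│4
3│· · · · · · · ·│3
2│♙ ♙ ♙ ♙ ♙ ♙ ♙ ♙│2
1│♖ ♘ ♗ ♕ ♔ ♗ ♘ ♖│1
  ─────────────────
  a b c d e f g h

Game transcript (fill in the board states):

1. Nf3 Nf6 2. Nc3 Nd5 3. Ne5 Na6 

  a b c d e f g h
  ─────────────────
8│♜ · ♝ ♛ ♚ ♝ · ♜│8
7│♟ ♟ ♟ ♟ ♟ ♟ ♟ ♟│7
6│♞ · · · · · · ·│6
5│· · · ♞ ♘ · · ·│5
4│· · · · · · · ·│4
3│· · ♘ · · · · ·│3
2│♙ ♙ ♙ ♙ ♙ ♙ ♙ ♙│2
1│♖ · ♗ ♕ ♔ ♗ · ♖│1
  ─────────────────
  a b c d e f g h

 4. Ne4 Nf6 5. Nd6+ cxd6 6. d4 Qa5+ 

  a b c d e f g h
  ─────────────────
8│♜ · ♝ · ♚ ♝ · ♜│8
7│♟ ♟ · ♟ ♟ ♟ ♟ ♟│7
6│♞ · · ♟ · ♞ · ·│6
5│♛ · · · ♘ · · ·│5
4│· · · ♙ · · · ·│4
3│· · · · · · · ·│3
2│♙ ♙ ♙ · ♙ ♙ ♙ ♙│2
1│♖ · ♗ ♕ ♔ ♗ · ♖│1
  ─────────────────
  a b c d e f g h

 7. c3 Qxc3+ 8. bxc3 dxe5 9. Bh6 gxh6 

  a b c d e f g h
  ─────────────────
8│♜ · ♝ · ♚ ♝ · ♜│8
7│♟ ♟ · ♟ ♟ ♟ · ♟│7
6│♞ · · · · ♞ · ♟│6
5│· · · · ♟ · · ·│5
4│· · · ♙ · · · ·│4
3│· · ♙ · · · · ·│3
2│♙ · · · ♙ ♙ ♙ ♙│2
1│♖ · · ♕ ♔ ♗ · ♖│1
  ─────────────────
  a b c d e f g h

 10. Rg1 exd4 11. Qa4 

  a b c d e f g h
  ─────────────────
8│♜ · ♝ · ♚ ♝ · ♜│8
7│♟ ♟ · ♟ ♟ ♟ · ♟│7
6│♞ · · · · ♞ · ♟│6
5│· · · · · · · ·│5
4│♕ · · ♟ · · · ·│4
3│· · ♙ · · · · ·│3
2│♙ · · · ♙ ♙ ♙ ♙│2
1│♖ · · · ♔ ♗ ♖ ·│1
  ─────────────────
  a b c d e f g h


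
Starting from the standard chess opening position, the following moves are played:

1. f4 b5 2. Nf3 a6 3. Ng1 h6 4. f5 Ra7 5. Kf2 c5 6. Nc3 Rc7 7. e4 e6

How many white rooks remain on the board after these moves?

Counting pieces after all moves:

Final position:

  a b c d e f g h
  ─────────────────
8│· ♞ ♝ ♛ ♚ ♝ ♞ ♜│8
7│· · ♜ ♟ · ♟ ♟ ·│7
6│♟ · · · ♟ · · ♟│6
5│· ♟ ♟ · · ♙ · ·│5
4│· · · · ♙ · · ·│4
3│· · ♘ · · · · ·│3
2│♙ ♙ ♙ ♙ · ♔ ♙ ♙│2
1│♖ · ♗ ♕ · ♗ ♘ ♖│1
  ─────────────────
  a b c d e f g h


2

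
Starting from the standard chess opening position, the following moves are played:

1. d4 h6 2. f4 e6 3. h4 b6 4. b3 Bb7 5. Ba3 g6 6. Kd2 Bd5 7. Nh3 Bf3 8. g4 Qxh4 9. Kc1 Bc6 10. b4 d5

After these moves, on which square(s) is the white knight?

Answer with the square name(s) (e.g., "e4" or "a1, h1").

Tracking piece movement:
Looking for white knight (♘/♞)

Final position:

  a b c d e f g h
  ─────────────────
8│♜ ♞ · · ♚ ♝ ♞ ♜│8
7│♟ · ♟ · · ♟ · ·│7
6│· ♟ ♝ · ♟ · ♟ ♟│6
5│· · · ♟ · · · ·│5
4│· ♙ · ♙ · ♙ ♙ ♛│4
3│♗ · · · · · · ♘│3
2│♙ · ♙ · ♙ · · ·│2
1│♖ ♘ ♔ ♕ · ♗ · ♖│1
  ─────────────────
  a b c d e f g h


b1, h3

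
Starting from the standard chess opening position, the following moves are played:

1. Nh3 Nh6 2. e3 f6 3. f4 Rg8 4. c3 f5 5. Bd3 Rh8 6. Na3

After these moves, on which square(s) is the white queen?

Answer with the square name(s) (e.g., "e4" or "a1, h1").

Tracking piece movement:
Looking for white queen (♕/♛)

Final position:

  a b c d e f g h
  ─────────────────
8│♜ ♞ ♝ ♛ ♚ ♝ · ♜│8
7│♟ ♟ ♟ ♟ ♟ · ♟ ♟│7
6│· · · · · · · ♞│6
5│· · · · · ♟ · ·│5
4│· · · · · ♙ · ·│4
3│♘ · ♙ ♗ ♙ · · ♘│3
2│♙ ♙ · ♙ · · ♙ ♙│2
1│♖ · ♗ ♕ ♔ · · ♖│1
  ─────────────────
  a b c d e f g h


d1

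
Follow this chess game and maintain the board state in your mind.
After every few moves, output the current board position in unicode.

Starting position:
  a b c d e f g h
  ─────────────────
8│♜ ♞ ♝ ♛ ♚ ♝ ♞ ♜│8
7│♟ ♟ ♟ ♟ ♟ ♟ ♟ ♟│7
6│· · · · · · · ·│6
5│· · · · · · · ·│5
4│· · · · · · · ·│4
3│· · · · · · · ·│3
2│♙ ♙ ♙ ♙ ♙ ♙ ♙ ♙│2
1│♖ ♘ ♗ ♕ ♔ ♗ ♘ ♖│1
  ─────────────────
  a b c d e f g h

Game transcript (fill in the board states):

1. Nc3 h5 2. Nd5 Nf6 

  a b c d e f g h
  ─────────────────
8│♜ ♞ ♝ ♛ ♚ ♝ · ♜│8
7│♟ ♟ ♟ ♟ ♟ ♟ ♟ ·│7
6│· · · · · ♞ · ·│6
5│· · · ♘ · · · ♟│5
4│· · · · · · · ·│4
3│· · · · · · · ·│3
2│♙ ♙ ♙ ♙ ♙ ♙ ♙ ♙│2
1│♖ · ♗ ♕ ♔ ♗ ♘ ♖│1
  ─────────────────
  a b c d e f g h

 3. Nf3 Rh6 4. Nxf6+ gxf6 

  a b c d e f g h
  ─────────────────
8│♜ ♞ ♝ ♛ ♚ ♝ · ·│8
7│♟ ♟ ♟ ♟ ♟ ♟ · ·│7
6│· · · · · ♟ · ♜│6
5│· · · · · · · ♟│5
4│· · · · · · · ·│4
3│· · · · · ♘ · ·│3
2│♙ ♙ ♙ ♙ ♙ ♙ ♙ ♙│2
1│♖ · ♗ ♕ ♔ ♗ · ♖│1
  ─────────────────
  a b c d e f g h

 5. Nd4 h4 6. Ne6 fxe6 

  a b c d e f g h
  ─────────────────
8│♜ ♞ ♝ ♛ ♚ ♝ · ·│8
7│♟ ♟ ♟ ♟ ♟ · · ·│7
6│· · · · ♟ ♟ · ♜│6
5│· · · · · · · ·│5
4│· · · · · · · ♟│4
3│· · · · · · · ·│3
2│♙ ♙ ♙ ♙ ♙ ♙ ♙ ♙│2
1│♖ · ♗ ♕ ♔ ♗ · ♖│1
  ─────────────────
  a b c d e f g h

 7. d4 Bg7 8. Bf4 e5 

  a b c d e f g h
  ─────────────────
8│♜ ♞ ♝ ♛ ♚ · · ·│8
7│♟ ♟ ♟ ♟ ♟ · ♝ ·│7
6│· · · · · ♟ · ♜│6
5│· · · · ♟ · · ·│5
4│· · · ♙ · ♗ · ♟│4
3│· · · · · · · ·│3
2│♙ ♙ ♙ · ♙ ♙ ♙ ♙│2
1│♖ · · ♕ ♔ ♗ · ♖│1
  ─────────────────
  a b c d e f g h

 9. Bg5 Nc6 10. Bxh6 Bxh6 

  a b c d e f g h
  ─────────────────
8│♜ · ♝ ♛ ♚ · · ·│8
7│♟ ♟ ♟ ♟ ♟ · · ·│7
6│· · ♞ · · ♟ · ♝│6
5│· · · · ♟ · · ·│5
4│· · · ♙ · · · ♟│4
3│· · · · · · · ·│3
2│♙ ♙ ♙ · ♙ ♙ ♙ ♙│2
1│♖ · · ♕ ♔ ♗ · ♖│1
  ─────────────────
  a b c d e f g h



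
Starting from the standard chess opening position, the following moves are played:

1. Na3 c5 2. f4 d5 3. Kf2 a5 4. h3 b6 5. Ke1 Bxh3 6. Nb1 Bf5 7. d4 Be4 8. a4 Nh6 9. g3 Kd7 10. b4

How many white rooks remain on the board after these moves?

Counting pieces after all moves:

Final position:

  a b c d e f g h
  ─────────────────
8│♜ ♞ · ♛ · ♝ · ♜│8
7│· · · ♚ ♟ ♟ ♟ ♟│7
6│· ♟ · · · · · ♞│6
5│♟ · ♟ ♟ · · · ·│5
4│♙ ♙ · ♙ ♝ ♙ · ·│4
3│· · · · · · ♙ ·│3
2│· · ♙ · ♙ · · ·│2
1│♖ ♘ ♗ ♕ ♔ ♗ ♘ ♖│1
  ─────────────────
  a b c d e f g h


2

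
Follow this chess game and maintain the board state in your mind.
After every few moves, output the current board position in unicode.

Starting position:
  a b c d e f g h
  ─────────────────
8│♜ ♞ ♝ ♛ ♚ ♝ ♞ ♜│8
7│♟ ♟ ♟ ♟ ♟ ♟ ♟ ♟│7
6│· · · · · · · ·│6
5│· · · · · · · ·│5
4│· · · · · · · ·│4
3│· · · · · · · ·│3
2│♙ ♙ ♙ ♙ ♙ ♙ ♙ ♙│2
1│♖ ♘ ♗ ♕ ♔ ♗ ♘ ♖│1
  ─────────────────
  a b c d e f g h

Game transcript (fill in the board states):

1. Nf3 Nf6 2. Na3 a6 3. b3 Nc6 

  a b c d e f g h
  ─────────────────
8│♜ · ♝ ♛ ♚ ♝ · ♜│8
7│· ♟ ♟ ♟ ♟ ♟ ♟ ♟│7
6│♟ · ♞ · · ♞ · ·│6
5│· · · · · · · ·│5
4│· · · · · · · ·│4
3│♘ ♙ · · · ♘ · ·│3
2│♙ · ♙ ♙ ♙ ♙ ♙ ♙│2
1│♖ · ♗ ♕ ♔ ♗ · ♖│1
  ─────────────────
  a b c d e f g h

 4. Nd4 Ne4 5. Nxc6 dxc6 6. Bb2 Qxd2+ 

  a b c d e f g h
  ─────────────────
8│♜ · ♝ · ♚ ♝ · ♜│8
7│· ♟ ♟ · ♟ ♟ ♟ ♟│7
6│♟ · ♟ · · · · ·│6
5│· · · · · · · ·│5
4│· · · · ♞ · · ·│4
3│♘ ♙ · · · · · ·│3
2│♙ ♗ ♙ ♛ ♙ ♙ ♙ ♙│2
1│♖ · · ♕ ♔ ♗ · ♖│1
  ─────────────────
  a b c d e f g h

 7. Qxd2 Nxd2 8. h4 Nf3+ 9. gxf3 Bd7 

  a b c d e f g h
  ─────────────────
8│♜ · · · ♚ ♝ · ♜│8
7│· ♟ ♟ ♝ ♟ ♟ ♟ ♟│7
6│♟ · ♟ · · · · ·│6
5│· · · · · · · ·│5
4│· · · · · · · ♙│4
3│♘ ♙ · · · ♙ · ·│3
2│♙ ♗ ♙ · ♙ ♙ · ·│2
1│♖ · · · ♔ ♗ · ♖│1
  ─────────────────
  a b c d e f g h

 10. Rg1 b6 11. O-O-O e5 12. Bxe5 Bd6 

  a b c d e f g h
  ─────────────────
8│♜ · · · ♚ · · ♜│8
7│· · ♟ ♝ · ♟ ♟ ♟│7
6│♟ ♟ ♟ ♝ · · · ·│6
5│· · · · ♗ · · ·│5
4│· · · · · · · ♙│4
3│♘ ♙ · · · ♙ · ·│3
2│♙ · ♙ · ♙ ♙ · ·│2
1│· · ♔ ♖ · ♗ ♖ ·│1
  ─────────────────
  a b c d e f g h

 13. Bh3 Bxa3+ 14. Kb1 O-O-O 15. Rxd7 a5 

  a b c d e f g h
  ─────────────────
8│· · ♚ ♜ · · · ♜│8
7│· · ♟ ♖ · ♟ ♟ ♟│7
6│· ♟ ♟ · · · · ·│6
5│♟ · · · ♗ · · ·│5
4│· · · · · · · ♙│4
3│♝ ♙ · · · ♙ · ♗│3
2│♙ · ♙ · ♙ ♙ · ·│2
1│· ♔ · · · · ♖ ·│1
  ─────────────────
  a b c d e f g h



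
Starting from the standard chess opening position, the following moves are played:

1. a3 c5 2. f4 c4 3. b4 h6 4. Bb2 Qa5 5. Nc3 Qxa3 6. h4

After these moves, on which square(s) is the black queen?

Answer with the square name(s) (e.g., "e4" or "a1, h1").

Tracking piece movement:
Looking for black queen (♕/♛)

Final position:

  a b c d e f g h
  ─────────────────
8│♜ ♞ ♝ · ♚ ♝ ♞ ♜│8
7│♟ ♟ · ♟ ♟ ♟ ♟ ·│7
6│· · · · · · · ♟│6
5│· · · · · · · ·│5
4│· ♙ ♟ · · ♙ · ♙│4
3│♛ · ♘ · · · · ·│3
2│· ♗ ♙ ♙ ♙ · ♙ ·│2
1│♖ · · ♕ ♔ ♗ ♘ ♖│1
  ─────────────────
  a b c d e f g h


a3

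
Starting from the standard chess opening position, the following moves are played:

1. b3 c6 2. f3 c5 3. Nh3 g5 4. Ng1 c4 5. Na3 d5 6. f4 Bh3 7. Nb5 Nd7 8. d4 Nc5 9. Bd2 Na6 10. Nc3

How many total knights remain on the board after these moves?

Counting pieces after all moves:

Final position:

  a b c d e f g h
  ─────────────────
8│♜ · · ♛ ♚ ♝ ♞ ♜│8
7│♟ ♟ · · ♟ ♟ · ♟│7
6│♞ · · · · · · ·│6
5│· · · ♟ · · ♟ ·│5
4│· · ♟ ♙ · ♙ · ·│4
3│· ♙ ♘ · · · · ♝│3
2│♙ · ♙ ♗ ♙ · ♙ ♙│2
1│♖ · · ♕ ♔ ♗ ♘ ♖│1
  ─────────────────
  a b c d e f g h


4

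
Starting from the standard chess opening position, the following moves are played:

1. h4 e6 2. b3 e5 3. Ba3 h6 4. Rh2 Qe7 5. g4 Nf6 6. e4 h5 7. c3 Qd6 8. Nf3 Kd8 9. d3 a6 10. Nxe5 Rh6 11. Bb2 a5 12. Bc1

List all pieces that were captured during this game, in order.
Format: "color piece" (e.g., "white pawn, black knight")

Tracking captures:
  Nxe5: captured black pawn

black pawn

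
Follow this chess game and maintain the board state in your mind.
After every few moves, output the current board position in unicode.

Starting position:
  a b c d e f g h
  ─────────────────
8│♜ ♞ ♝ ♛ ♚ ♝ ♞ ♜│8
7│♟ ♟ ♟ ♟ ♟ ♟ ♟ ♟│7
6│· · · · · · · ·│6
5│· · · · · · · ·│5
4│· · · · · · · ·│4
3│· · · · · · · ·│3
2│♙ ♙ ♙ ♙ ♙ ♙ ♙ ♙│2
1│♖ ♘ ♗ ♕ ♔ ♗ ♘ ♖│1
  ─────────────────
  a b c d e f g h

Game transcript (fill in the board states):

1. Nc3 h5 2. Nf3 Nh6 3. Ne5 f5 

  a b c d e f g h
  ─────────────────
8│♜ ♞ ♝ ♛ ♚ ♝ · ♜│8
7│♟ ♟ ♟ ♟ ♟ · ♟ ·│7
6│· · · · · · · ♞│6
5│· · · · ♘ ♟ · ♟│5
4│· · · · · · · ·│4
3│· · ♘ · · · · ·│3
2│♙ ♙ ♙ ♙ ♙ ♙ ♙ ♙│2
1│♖ · ♗ ♕ ♔ ♗ · ♖│1
  ─────────────────
  a b c d e f g h

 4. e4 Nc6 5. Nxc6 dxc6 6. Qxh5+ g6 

  a b c d e f g h
  ─────────────────
8│♜ · ♝ ♛ ♚ ♝ · ♜│8
7│♟ ♟ ♟ · ♟ · · ·│7
6│· · ♟ · · · ♟ ♞│6
5│· · · · · ♟ · ♕│5
4│· · · · ♙ · · ·│4
3│· · ♘ · · · · ·│3
2│♙ ♙ ♙ ♙ · ♙ ♙ ♙│2
1│♖ · ♗ · ♔ ♗ · ♖│1
  ─────────────────
  a b c d e f g h

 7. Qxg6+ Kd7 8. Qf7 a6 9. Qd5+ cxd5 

  a b c d e f g h
  ─────────────────
8│♜ · ♝ ♛ · ♝ · ♜│8
7│· ♟ ♟ ♚ ♟ · · ·│7
6│♟ · · · · · · ♞│6
5│· · · ♟ · ♟ · ·│5
4│· · · · ♙ · · ·│4
3│· · ♘ · · · · ·│3
2│♙ ♙ ♙ ♙ · ♙ ♙ ♙│2
1│♖ · ♗ · ♔ ♗ · ♖│1
  ─────────────────
  a b c d e f g h

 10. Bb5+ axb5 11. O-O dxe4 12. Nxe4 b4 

  a b c d e f g h
  ─────────────────
8│♜ · ♝ ♛ · ♝ · ♜│8
7│· ♟ ♟ ♚ ♟ · · ·│7
6│· · · · · · · ♞│6
5│· · · · · ♟ · ·│5
4│· ♟ · · ♘ · · ·│4
3│· · · · · · · ·│3
2│♙ ♙ ♙ ♙ · ♙ ♙ ♙│2
1│♖ · ♗ · · ♖ ♔ ·│1
  ─────────────────
  a b c d e f g h



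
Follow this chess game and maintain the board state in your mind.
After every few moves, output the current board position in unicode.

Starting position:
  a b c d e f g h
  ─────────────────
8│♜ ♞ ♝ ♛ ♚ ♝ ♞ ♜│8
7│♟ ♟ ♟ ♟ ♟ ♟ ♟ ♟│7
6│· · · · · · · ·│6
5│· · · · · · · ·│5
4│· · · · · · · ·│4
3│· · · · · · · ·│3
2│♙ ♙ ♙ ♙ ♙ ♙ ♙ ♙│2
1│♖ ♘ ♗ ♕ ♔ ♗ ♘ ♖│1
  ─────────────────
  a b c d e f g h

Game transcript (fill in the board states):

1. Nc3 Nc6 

  a b c d e f g h
  ─────────────────
8│♜ · ♝ ♛ ♚ ♝ ♞ ♜│8
7│♟ ♟ ♟ ♟ ♟ ♟ ♟ ♟│7
6│· · ♞ · · · · ·│6
5│· · · · · · · ·│5
4│· · · · · · · ·│4
3│· · ♘ · · · · ·│3
2│♙ ♙ ♙ ♙ ♙ ♙ ♙ ♙│2
1│♖ · ♗ ♕ ♔ ♗ ♘ ♖│1
  ─────────────────
  a b c d e f g h

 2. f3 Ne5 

  a b c d e f g h
  ─────────────────
8│♜ · ♝ ♛ ♚ ♝ ♞ ♜│8
7│♟ ♟ ♟ ♟ ♟ ♟ ♟ ♟│7
6│· · · · · · · ·│6
5│· · · · ♞ · · ·│5
4│· · · · · · · ·│4
3│· · ♘ · · ♙ · ·│3
2│♙ ♙ ♙ ♙ ♙ · ♙ ♙│2
1│♖ · ♗ ♕ ♔ ♗ ♘ ♖│1
  ─────────────────
  a b c d e f g h

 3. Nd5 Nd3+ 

  a b c d e f g h
  ─────────────────
8│♜ · ♝ ♛ ♚ ♝ ♞ ♜│8
7│♟ ♟ ♟ ♟ ♟ ♟ ♟ ♟│7
6│· · · · · · · ·│6
5│· · · ♘ · · · ·│5
4│· · · · · · · ·│4
3│· · · ♞ · ♙ · ·│3
2│♙ ♙ ♙ ♙ ♙ · ♙ ♙│2
1│♖ · ♗ ♕ ♔ ♗ ♘ ♖│1
  ─────────────────
  a b c d e f g h

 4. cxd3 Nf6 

  a b c d e f g h
  ─────────────────
8│♜ · ♝ ♛ ♚ ♝ · ♜│8
7│♟ ♟ ♟ ♟ ♟ ♟ ♟ ♟│7
6│· · · · · ♞ · ·│6
5│· · · ♘ · · · ·│5
4│· · · · · · · ·│4
3│· · · ♙ · ♙ · ·│3
2│♙ ♙ · ♙ ♙ · ♙ ♙│2
1│♖ · ♗ ♕ ♔ ♗ ♘ ♖│1
  ─────────────────
  a b c d e f g h

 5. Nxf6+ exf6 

  a b c d e f g h
  ─────────────────
8│♜ · ♝ ♛ ♚ ♝ · ♜│8
7│♟ ♟ ♟ ♟ · ♟ ♟ ♟│7
6│· · · · · ♟ · ·│6
5│· · · · · · · ·│5
4│· · · · · · · ·│4
3│· · · ♙ · ♙ · ·│3
2│♙ ♙ · ♙ ♙ · ♙ ♙│2
1│♖ · ♗ ♕ ♔ ♗ ♘ ♖│1
  ─────────────────
  a b c d e f g h



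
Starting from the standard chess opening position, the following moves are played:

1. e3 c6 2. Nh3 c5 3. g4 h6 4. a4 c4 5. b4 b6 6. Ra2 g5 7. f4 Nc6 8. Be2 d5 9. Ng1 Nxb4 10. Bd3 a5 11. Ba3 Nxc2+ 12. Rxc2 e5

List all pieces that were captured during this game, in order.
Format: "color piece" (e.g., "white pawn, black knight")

Tracking captures:
  Nxb4: captured white pawn
  Nxc2+: captured white pawn
  Rxc2: captured black knight

white pawn, white pawn, black knight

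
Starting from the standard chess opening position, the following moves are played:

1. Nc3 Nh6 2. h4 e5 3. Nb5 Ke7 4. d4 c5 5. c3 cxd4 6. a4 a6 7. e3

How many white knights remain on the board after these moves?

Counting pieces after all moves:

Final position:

  a b c d e f g h
  ─────────────────
8│♜ ♞ ♝ ♛ · ♝ · ♜│8
7│· ♟ · ♟ ♚ ♟ ♟ ♟│7
6│♟ · · · · · · ♞│6
5│· ♘ · · ♟ · · ·│5
4│♙ · · ♟ · · · ♙│4
3│· · ♙ · ♙ · · ·│3
2│· ♙ · · · ♙ ♙ ·│2
1│♖ · ♗ ♕ ♔ ♗ ♘ ♖│1
  ─────────────────
  a b c d e f g h


2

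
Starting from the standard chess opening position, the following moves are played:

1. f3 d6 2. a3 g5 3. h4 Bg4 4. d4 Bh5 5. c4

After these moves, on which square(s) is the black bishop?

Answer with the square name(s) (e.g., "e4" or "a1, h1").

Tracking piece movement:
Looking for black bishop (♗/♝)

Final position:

  a b c d e f g h
  ─────────────────
8│♜ ♞ · ♛ ♚ ♝ ♞ ♜│8
7│♟ ♟ ♟ · ♟ ♟ · ♟│7
6│· · · ♟ · · · ·│6
5│· · · · · · ♟ ♝│5
4│· · ♙ ♙ · · · ♙│4
3│♙ · · · · ♙ · ·│3
2│· ♙ · · ♙ · ♙ ·│2
1│♖ ♘ ♗ ♕ ♔ ♗ ♘ ♖│1
  ─────────────────
  a b c d e f g h


f8, h5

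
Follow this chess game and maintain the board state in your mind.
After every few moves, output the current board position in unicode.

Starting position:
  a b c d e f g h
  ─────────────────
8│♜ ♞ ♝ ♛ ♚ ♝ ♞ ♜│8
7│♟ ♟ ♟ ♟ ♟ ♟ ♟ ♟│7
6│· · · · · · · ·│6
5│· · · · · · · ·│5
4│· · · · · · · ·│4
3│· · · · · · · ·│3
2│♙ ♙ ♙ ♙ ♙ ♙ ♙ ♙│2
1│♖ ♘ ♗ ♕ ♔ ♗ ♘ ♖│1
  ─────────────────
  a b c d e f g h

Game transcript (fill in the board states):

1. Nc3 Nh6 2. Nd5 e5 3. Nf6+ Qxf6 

  a b c d e f g h
  ─────────────────
8│♜ ♞ ♝ · ♚ ♝ · ♜│8
7│♟ ♟ ♟ ♟ · ♟ ♟ ♟│7
6│· · · · · ♛ · ♞│6
5│· · · · ♟ · · ·│5
4│· · · · · · · ·│4
3│· · · · · · · ·│3
2│♙ ♙ ♙ ♙ ♙ ♙ ♙ ♙│2
1│♖ · ♗ ♕ ♔ ♗ ♘ ♖│1
  ─────────────────
  a b c d e f g h

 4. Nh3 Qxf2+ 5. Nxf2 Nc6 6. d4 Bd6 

  a b c d e f g h
  ─────────────────
8│♜ · ♝ · ♚ · · ♜│8
7│♟ ♟ ♟ ♟ · ♟ ♟ ♟│7
6│· · ♞ ♝ · · · ♞│6
5│· · · · ♟ · · ·│5
4│· · · ♙ · · · ·│4
3│· · · · · · · ·│3
2│♙ ♙ ♙ · ♙ ♘ ♙ ♙│2
1│♖ · ♗ ♕ ♔ ♗ · ♖│1
  ─────────────────
  a b c d e f g h

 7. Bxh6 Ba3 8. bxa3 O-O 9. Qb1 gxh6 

  a b c d e f g h
  ─────────────────
8│♜ · ♝ · · ♜ ♚ ·│8
7│♟ ♟ ♟ ♟ · ♟ · ♟│7
6│· · ♞ · · · · ♟│6
5│· · · · ♟ · · ·│5
4│· · · ♙ · · · ·│4
3│♙ · · · · · · ·│3
2│♙ · ♙ · ♙ ♘ ♙ ♙│2
1│♖ ♕ · · ♔ ♗ · ♖│1
  ─────────────────
  a b c d e f g h

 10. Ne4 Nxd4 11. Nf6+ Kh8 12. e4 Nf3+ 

  a b c d e f g h
  ─────────────────
8│♜ · ♝ · · ♜ · ♚│8
7│♟ ♟ ♟ ♟ · ♟ · ♟│7
6│· · · · · ♘ · ♟│6
5│· · · · ♟ · · ·│5
4│· · · · ♙ · · ·│4
3│♙ · · · · ♞ · ·│3
2│♙ · ♙ · · · ♙ ♙│2
1│♖ ♕ · · ♔ ♗ · ♖│1
  ─────────────────
  a b c d e f g h

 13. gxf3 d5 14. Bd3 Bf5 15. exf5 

  a b c d e f g h
  ─────────────────
8│♜ · · · · ♜ · ♚│8
7│♟ ♟ ♟ · · ♟ · ♟│7
6│· · · · · ♘ · ♟│6
5│· · · ♟ ♟ ♙ · ·│5
4│· · · · · · · ·│4
3│♙ · · ♗ · ♙ · ·│3
2│♙ · ♙ · · · · ♙│2
1│♖ ♕ · · ♔ · · ♖│1
  ─────────────────
  a b c d e f g h
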